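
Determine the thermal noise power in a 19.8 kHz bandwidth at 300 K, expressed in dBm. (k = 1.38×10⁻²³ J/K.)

P_n = kTB = 1.38×10⁻²³ × 300 × 1.98×10⁴ = 8.20×10⁻¹⁷ W
In dBm: 10 log₁₀(8.20×10⁻¹⁷ / 10⁻³) = −130.9 dBm

−130.9 dBm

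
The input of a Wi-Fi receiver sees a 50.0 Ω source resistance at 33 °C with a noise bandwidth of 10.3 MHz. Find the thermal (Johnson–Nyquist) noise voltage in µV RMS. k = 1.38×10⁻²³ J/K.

2.95 µV

T = 33 °C + 273.15 = 306.15 K
V_n = √(4kTRB)
4kTRB = 4 × 1.38×10⁻²³ × 306.15 × 5.00×10¹ × 1.03×10⁷ = 8.70×10⁻¹² V²
V_n = √(8.70×10⁻¹²) = 2.95×10⁻⁶ V = 2.95 µV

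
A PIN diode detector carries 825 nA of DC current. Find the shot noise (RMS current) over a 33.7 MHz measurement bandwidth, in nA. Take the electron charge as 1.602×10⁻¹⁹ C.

2.98 nA

I_n = √(2qI·B)
2qI·B = 2 × 1.602×10⁻¹⁹ × 8.25×10⁻⁷ × 3.37×10⁷ = 8.91×10⁻¹⁸ A²
I_n = √(8.91×10⁻¹⁸) = 2.98×10⁻⁹ A = 2.98 nA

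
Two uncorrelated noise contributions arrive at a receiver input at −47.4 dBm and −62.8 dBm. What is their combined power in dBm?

Convert to linear, add, convert back:
P₁ = 1.82×10⁻⁸ W, P₂ = 5.25×10⁻¹⁰ W
P_tot = 1.87×10⁻⁸ W → 10 log₁₀(P_tot / 10⁻³) = −47.3 dBm

−47.3 dBm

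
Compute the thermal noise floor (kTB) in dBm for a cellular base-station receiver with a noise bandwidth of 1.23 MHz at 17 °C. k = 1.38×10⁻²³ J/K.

−113.1 dBm

T = 17 °C + 273.15 = 290.15 K
P_n = kTB = 1.38×10⁻²³ × 290.15 × 1.23×10⁶ = 4.93×10⁻¹⁵ W
In dBm: 10 log₁₀(4.93×10⁻¹⁵ / 10⁻³) = −113.1 dBm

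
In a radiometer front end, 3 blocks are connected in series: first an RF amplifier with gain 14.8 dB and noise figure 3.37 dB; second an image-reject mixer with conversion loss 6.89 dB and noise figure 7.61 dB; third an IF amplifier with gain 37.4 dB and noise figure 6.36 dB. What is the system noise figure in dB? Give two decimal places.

Convert to linear (a loss of L dB is a gain of −L dB): F_i = 10^(NF_i/10), G_i = 10^(G_i,dB/10)
  Stage 1: F_1 = 10^(3.37/10) = 2.173, G_1 = 10^(14.8/10) = 30.20
  Stage 2: F_2 = 10^(7.61/10) = 5.768, G_2 = 10^(−6.89/10) = 0.2046
  Stage 3: F_3 = 10^(6.36/10) = 4.325, G_3 = 10^(37.4/10) = 5495
Friis cascade:
  F = 2.173 + (5.768 − 1)/30.20 + (4.325 − 1)/6.180 = 2.869
NF = 10 log₁₀(2.869) = 4.58 dB

4.58 dB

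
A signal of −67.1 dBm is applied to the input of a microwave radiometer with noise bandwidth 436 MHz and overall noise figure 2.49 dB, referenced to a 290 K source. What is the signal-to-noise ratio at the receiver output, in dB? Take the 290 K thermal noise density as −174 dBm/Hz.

18.0 dB

Noise floor: N = −174 + 10 log₁₀(B) + NF
10 log₁₀(4.36×10⁸) = 86.39 dB
N = −174 + 86.39 + 2.49 = −85.12 dBm
SNR = P_sig − N = −67.1 − (−85.12) = 18.02 dB → 18.0 dB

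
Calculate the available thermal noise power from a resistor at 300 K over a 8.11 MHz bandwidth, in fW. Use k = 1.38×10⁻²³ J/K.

P_n = kTB = 1.38×10⁻²³ × 300 × 8.11×10⁶ = 3.36×10⁻¹⁴ W = 33.6 fW

33.6 fW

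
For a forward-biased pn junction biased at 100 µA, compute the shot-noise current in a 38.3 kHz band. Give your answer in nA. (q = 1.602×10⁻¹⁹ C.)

1.11 nA

I_n = √(2qI·B)
2qI·B = 2 × 1.602×10⁻¹⁹ × 1.00×10⁻⁴ × 3.83×10⁴ = 1.23×10⁻¹⁸ A²
I_n = √(1.23×10⁻¹⁸) = 1.11×10⁻⁹ A = 1.11 nA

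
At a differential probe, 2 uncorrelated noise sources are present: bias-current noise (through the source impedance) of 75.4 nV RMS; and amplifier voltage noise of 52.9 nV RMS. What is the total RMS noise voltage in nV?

92.1 nV

Uncorrelated sources add in power (mean-square): V_tot = √(ΣV_i²)
V_tot = √[(7.54×10⁻⁸)² + (5.29×10⁻⁸)²] = 9.21×10⁻⁸ V = 92.1 nV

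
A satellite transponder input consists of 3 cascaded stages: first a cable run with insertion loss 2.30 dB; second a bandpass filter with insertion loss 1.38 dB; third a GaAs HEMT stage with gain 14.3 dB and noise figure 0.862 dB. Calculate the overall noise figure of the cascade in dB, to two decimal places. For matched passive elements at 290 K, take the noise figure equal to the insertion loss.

Convert to linear (a loss of L dB is a gain of −L dB): F_i = 10^(NF_i/10), G_i = 10^(G_i,dB/10)
  Stage 1: F_1 = 10^(2.30/10) = 1.698, G_1 = 10^(−2.30/10) = 0.5888
  Stage 2: F_2 = 10^(1.38/10) = 1.374, G_2 = 10^(−1.38/10) = 0.7278
  Stage 3: F_3 = 10^(0.862/10) = 1.220, G_3 = 10^(14.3/10) = 26.92
Friis cascade:
  F = 1.698 + (1.374 − 1)/0.5888 + (1.220 − 1)/0.4285 = 2.846
NF = 10 log₁₀(2.846) = 4.54 dB

4.54 dB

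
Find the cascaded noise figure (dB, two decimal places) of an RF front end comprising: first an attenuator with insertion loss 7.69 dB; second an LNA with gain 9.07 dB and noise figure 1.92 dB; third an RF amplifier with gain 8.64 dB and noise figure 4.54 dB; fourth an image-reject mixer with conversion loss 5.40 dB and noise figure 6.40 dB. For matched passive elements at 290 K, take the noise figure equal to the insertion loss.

Convert to linear (a loss of L dB is a gain of −L dB): F_i = 10^(NF_i/10), G_i = 10^(G_i,dB/10)
  Stage 1: F_1 = 10^(7.69/10) = 5.875, G_1 = 10^(−7.69/10) = 0.1702
  Stage 2: F_2 = 10^(1.92/10) = 1.556, G_2 = 10^(9.07/10) = 8.072
  Stage 3: F_3 = 10^(4.54/10) = 2.844, G_3 = 10^(8.64/10) = 7.311
  Stage 4: F_4 = 10^(6.40/10) = 4.365, G_4 = 10^(−5.40/10) = 0.2884
Friis cascade:
  F = 5.875 + (1.556 − 1)/0.1702 + (2.844 − 1)/1.374 + (4.365 − 1)/10.05 = 10.82
NF = 10 log₁₀(10.82) = 10.34 dB

10.34 dB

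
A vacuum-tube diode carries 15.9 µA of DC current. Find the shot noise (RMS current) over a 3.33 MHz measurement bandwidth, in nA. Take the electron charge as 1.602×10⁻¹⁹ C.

4.12 nA

I_n = √(2qI·B)
2qI·B = 2 × 1.602×10⁻¹⁹ × 1.59×10⁻⁵ × 3.33×10⁶ = 1.70×10⁻¹⁷ A²
I_n = √(1.70×10⁻¹⁷) = 4.12×10⁻⁹ A = 4.12 nA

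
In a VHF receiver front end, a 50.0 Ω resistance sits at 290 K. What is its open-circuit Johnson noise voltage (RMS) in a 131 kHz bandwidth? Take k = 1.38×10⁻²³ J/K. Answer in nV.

324 nV

V_n = √(4kTRB)
4kTRB = 4 × 1.38×10⁻²³ × 290 × 5.00×10¹ × 1.31×10⁵ = 1.05×10⁻¹³ V²
V_n = √(1.05×10⁻¹³) = 3.24×10⁻⁷ V = 324 nV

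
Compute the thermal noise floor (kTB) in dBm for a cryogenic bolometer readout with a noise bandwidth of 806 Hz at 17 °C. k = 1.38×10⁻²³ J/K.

−144.9 dBm

T = 17 °C + 273.15 = 290.15 K
P_n = kTB = 1.38×10⁻²³ × 290.15 × 8.06×10² = 3.23×10⁻¹⁸ W
In dBm: 10 log₁₀(3.23×10⁻¹⁸ / 10⁻³) = −144.9 dBm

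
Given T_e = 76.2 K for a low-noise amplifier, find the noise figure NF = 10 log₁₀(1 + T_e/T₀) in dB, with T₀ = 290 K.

1.01 dB

F = 1 + T_e/T₀ = 1 + 76.2/290 = 1.26276
NF = 10 log₁₀(1.26276) = 1.01 dB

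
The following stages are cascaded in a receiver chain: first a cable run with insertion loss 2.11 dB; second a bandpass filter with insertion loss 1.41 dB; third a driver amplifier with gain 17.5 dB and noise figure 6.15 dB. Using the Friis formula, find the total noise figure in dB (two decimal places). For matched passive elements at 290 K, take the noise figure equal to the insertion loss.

Convert to linear (a loss of L dB is a gain of −L dB): F_i = 10^(NF_i/10), G_i = 10^(G_i,dB/10)
  Stage 1: F_1 = 10^(2.11/10) = 1.626, G_1 = 10^(−2.11/10) = 0.6152
  Stage 2: F_2 = 10^(1.41/10) = 1.384, G_2 = 10^(−1.41/10) = 0.7228
  Stage 3: F_3 = 10^(6.15/10) = 4.121, G_3 = 10^(17.5/10) = 56.23
Friis cascade:
  F = 1.626 + (1.384 − 1)/0.6152 + (4.121 − 1)/0.4446 = 9.268
NF = 10 log₁₀(9.268) = 9.67 dB

9.67 dB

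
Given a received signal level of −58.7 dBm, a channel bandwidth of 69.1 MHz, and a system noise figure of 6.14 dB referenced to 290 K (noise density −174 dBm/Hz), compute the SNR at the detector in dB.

30.8 dB

Noise floor: N = −174 + 10 log₁₀(B) + NF
10 log₁₀(6.91×10⁷) = 78.39 dB
N = −174 + 78.39 + 6.14 = −89.47 dBm
SNR = P_sig − N = −58.7 − (−89.47) = 30.77 dB → 30.8 dB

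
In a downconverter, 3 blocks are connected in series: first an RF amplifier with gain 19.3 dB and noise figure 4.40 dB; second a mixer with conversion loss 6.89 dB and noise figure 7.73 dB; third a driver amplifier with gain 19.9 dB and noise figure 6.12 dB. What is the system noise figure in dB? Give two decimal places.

Convert to linear (a loss of L dB is a gain of −L dB): F_i = 10^(NF_i/10), G_i = 10^(G_i,dB/10)
  Stage 1: F_1 = 10^(4.40/10) = 2.754, G_1 = 10^(19.3/10) = 85.11
  Stage 2: F_2 = 10^(7.73/10) = 5.929, G_2 = 10^(−6.89/10) = 0.2046
  Stage 3: F_3 = 10^(6.12/10) = 4.093, G_3 = 10^(19.9/10) = 97.72
Friis cascade:
  F = 2.754 + (5.929 − 1)/85.11 + (4.093 − 1)/17.42 = 2.990
NF = 10 log₁₀(2.990) = 4.76 dB

4.76 dB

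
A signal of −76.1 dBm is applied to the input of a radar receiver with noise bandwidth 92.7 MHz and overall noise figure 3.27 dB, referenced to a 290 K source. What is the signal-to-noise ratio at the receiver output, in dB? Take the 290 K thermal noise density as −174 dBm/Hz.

Noise floor: N = −174 + 10 log₁₀(B) + NF
10 log₁₀(9.27×10⁷) = 79.67 dB
N = −174 + 79.67 + 3.27 = −91.06 dBm
SNR = P_sig − N = −76.1 − (−91.06) = 14.96 dB → 15.0 dB

15.0 dB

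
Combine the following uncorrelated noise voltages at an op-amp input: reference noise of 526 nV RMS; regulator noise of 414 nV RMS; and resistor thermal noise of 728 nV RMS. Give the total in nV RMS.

989 nV

Uncorrelated sources add in power (mean-square): V_tot = √(ΣV_i²)
V_tot = √[(5.26×10⁻⁷)² + (4.14×10⁻⁷)² + (7.28×10⁻⁷)²] = 9.89×10⁻⁷ V = 989 nV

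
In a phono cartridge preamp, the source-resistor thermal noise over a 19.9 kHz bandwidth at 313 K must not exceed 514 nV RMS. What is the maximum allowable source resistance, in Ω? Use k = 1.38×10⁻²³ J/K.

Johnson–Nyquist: V_n = √(4kTRB) ⇒ R = V_n² / (4kTB)
4kTB = 4 × 1.38×10⁻²³ × 313 × 1.99×10⁴ = 3.44×10⁻¹⁶
R = (5.14×10⁻⁷)² / 3.44×10⁻¹⁶ = 7.68×10² Ω = 768 Ω

768 Ω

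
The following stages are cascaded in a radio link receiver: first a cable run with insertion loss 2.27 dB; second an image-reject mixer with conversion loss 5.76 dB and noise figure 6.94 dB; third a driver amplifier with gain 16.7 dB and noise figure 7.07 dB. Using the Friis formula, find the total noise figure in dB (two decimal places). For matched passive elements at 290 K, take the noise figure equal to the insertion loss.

Convert to linear (a loss of L dB is a gain of −L dB): F_i = 10^(NF_i/10), G_i = 10^(G_i,dB/10)
  Stage 1: F_1 = 10^(2.27/10) = 1.687, G_1 = 10^(−2.27/10) = 0.5929
  Stage 2: F_2 = 10^(6.94/10) = 4.943, G_2 = 10^(−5.76/10) = 0.2655
  Stage 3: F_3 = 10^(7.07/10) = 5.093, G_3 = 10^(16.7/10) = 46.77
Friis cascade:
  F = 1.687 + (4.943 − 1)/0.5929 + (5.093 − 1)/0.1574 = 34.34
NF = 10 log₁₀(34.34) = 15.36 dB

15.36 dB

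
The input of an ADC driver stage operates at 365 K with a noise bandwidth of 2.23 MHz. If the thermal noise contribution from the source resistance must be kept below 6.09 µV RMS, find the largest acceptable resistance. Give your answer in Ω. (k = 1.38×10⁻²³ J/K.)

825 Ω

Johnson–Nyquist: V_n = √(4kTRB) ⇒ R = V_n² / (4kTB)
4kTB = 4 × 1.38×10⁻²³ × 365 × 2.23×10⁶ = 4.49×10⁻¹⁴
R = (6.09×10⁻⁶)² / 4.49×10⁻¹⁴ = 8.25×10² Ω = 825 Ω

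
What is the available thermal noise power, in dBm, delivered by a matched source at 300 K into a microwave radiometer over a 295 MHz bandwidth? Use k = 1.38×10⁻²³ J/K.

−89.1 dBm

P_n = kTB = 1.38×10⁻²³ × 300 × 2.95×10⁸ = 1.22×10⁻¹² W
In dBm: 10 log₁₀(1.22×10⁻¹² / 10⁻³) = −89.1 dBm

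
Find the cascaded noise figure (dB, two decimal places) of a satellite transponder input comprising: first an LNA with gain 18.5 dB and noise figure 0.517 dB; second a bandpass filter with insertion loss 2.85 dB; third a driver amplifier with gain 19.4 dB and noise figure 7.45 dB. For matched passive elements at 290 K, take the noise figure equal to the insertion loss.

Convert to linear (a loss of L dB is a gain of −L dB): F_i = 10^(NF_i/10), G_i = 10^(G_i,dB/10)
  Stage 1: F_1 = 10^(0.517/10) = 1.126, G_1 = 10^(18.5/10) = 70.79
  Stage 2: F_2 = 10^(2.85/10) = 1.928, G_2 = 10^(−2.85/10) = 0.5188
  Stage 3: F_3 = 10^(7.45/10) = 5.559, G_3 = 10^(19.4/10) = 87.10
Friis cascade:
  F = 1.126 + (1.928 − 1)/70.79 + (5.559 − 1)/36.73 = 1.264
NF = 10 log₁₀(1.264) = 1.02 dB

1.02 dB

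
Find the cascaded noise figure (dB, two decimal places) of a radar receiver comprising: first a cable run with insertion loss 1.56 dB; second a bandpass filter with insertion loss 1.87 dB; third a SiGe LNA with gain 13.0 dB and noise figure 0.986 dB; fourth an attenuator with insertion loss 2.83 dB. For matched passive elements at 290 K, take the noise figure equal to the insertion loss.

Convert to linear (a loss of L dB is a gain of −L dB): F_i = 10^(NF_i/10), G_i = 10^(G_i,dB/10)
  Stage 1: F_1 = 10^(1.56/10) = 1.432, G_1 = 10^(−1.56/10) = 0.6982
  Stage 2: F_2 = 10^(1.87/10) = 1.538, G_2 = 10^(−1.87/10) = 0.6501
  Stage 3: F_3 = 10^(0.986/10) = 1.255, G_3 = 10^(13.0/10) = 19.95
  Stage 4: F_4 = 10^(2.83/10) = 1.919, G_4 = 10^(−2.83/10) = 0.5212
Friis cascade:
  F = 1.432 + (1.538 − 1)/0.6982 + (1.255 − 1)/0.4539 + (1.919 − 1)/9.057 = 2.866
NF = 10 log₁₀(2.866) = 4.57 dB

4.57 dB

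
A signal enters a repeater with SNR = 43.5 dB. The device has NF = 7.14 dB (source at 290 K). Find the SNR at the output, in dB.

By definition F = SNR_in/SNR_out, so in dB: SNR_out = SNR_in − NF
SNR_out = 43.5 − 7.14 = 36.36 dB

36.36 dB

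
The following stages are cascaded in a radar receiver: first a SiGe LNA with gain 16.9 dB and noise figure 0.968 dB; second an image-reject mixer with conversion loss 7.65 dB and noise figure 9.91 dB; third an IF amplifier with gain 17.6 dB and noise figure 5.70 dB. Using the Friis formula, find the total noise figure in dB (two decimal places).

2.44 dB

Convert to linear (a loss of L dB is a gain of −L dB): F_i = 10^(NF_i/10), G_i = 10^(G_i,dB/10)
  Stage 1: F_1 = 10^(0.968/10) = 1.250, G_1 = 10^(16.9/10) = 48.98
  Stage 2: F_2 = 10^(9.91/10) = 9.795, G_2 = 10^(−7.65/10) = 0.1718
  Stage 3: F_3 = 10^(5.70/10) = 3.715, G_3 = 10^(17.6/10) = 57.54
Friis cascade:
  F = 1.250 + (9.795 − 1)/48.98 + (3.715 − 1)/8.414 = 1.752
NF = 10 log₁₀(1.752) = 2.44 dB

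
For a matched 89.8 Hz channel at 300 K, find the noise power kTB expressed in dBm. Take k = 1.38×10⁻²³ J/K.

−154.3 dBm

P_n = kTB = 1.38×10⁻²³ × 300 × 8.98×10¹ = 3.72×10⁻¹⁹ W
In dBm: 10 log₁₀(3.72×10⁻¹⁹ / 10⁻³) = −154.3 dBm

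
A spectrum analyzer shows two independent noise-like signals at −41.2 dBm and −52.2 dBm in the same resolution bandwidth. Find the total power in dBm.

−40.9 dBm

Convert to linear, add, convert back:
P₁ = 7.59×10⁻⁸ W, P₂ = 6.03×10⁻⁹ W
P_tot = 8.19×10⁻⁸ W → 10 log₁₀(P_tot / 10⁻³) = −40.9 dBm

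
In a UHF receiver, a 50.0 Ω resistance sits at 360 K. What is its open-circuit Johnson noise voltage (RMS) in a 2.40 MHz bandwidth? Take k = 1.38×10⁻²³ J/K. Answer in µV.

1.54 µV

V_n = √(4kTRB)
4kTRB = 4 × 1.38×10⁻²³ × 360 × 5.00×10¹ × 2.40×10⁶ = 2.38×10⁻¹² V²
V_n = √(2.38×10⁻¹²) = 1.54×10⁻⁶ V = 1.54 µV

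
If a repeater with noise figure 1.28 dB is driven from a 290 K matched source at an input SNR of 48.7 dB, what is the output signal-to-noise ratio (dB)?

By definition F = SNR_in/SNR_out, so in dB: SNR_out = SNR_in − NF
SNR_out = 48.7 − 1.28 = 47.42 dB

47.42 dB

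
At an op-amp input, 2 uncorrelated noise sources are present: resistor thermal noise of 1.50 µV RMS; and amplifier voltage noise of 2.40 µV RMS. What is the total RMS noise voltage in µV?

2.83 µV

Uncorrelated sources add in power (mean-square): V_tot = √(ΣV_i²)
V_tot = √[(1.50×10⁻⁶)² + (2.40×10⁻⁶)²] = 2.83×10⁻⁶ V = 2.83 µV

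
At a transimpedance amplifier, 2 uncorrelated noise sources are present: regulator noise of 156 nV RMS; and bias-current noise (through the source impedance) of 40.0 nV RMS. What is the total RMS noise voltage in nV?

Uncorrelated sources add in power (mean-square): V_tot = √(ΣV_i²)
V_tot = √[(1.56×10⁻⁷)² + (4.00×10⁻⁸)²] = 1.61×10⁻⁷ V = 161 nV

161 nV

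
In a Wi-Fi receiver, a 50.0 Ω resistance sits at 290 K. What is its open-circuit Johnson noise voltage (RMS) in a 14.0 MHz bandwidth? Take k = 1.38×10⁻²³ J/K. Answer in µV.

3.35 µV

V_n = √(4kTRB)
4kTRB = 4 × 1.38×10⁻²³ × 290 × 5.00×10¹ × 1.40×10⁷ = 1.12×10⁻¹¹ V²
V_n = √(1.12×10⁻¹¹) = 3.35×10⁻⁶ V = 3.35 µV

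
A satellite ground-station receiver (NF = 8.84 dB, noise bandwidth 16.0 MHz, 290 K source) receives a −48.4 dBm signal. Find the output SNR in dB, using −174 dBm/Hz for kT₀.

Noise floor: N = −174 + 10 log₁₀(B) + NF
10 log₁₀(1.60×10⁷) = 72.04 dB
N = −174 + 72.04 + 8.84 = −93.12 dBm
SNR = P_sig − N = −48.4 − (−93.12) = 44.72 dB → 44.7 dB

44.7 dB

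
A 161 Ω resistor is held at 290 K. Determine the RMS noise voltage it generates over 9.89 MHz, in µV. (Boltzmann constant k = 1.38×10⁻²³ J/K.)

V_n = √(4kTRB)
4kTRB = 4 × 1.38×10⁻²³ × 290 × 1.61×10² × 9.89×10⁶ = 2.55×10⁻¹¹ V²
V_n = √(2.55×10⁻¹¹) = 5.05×10⁻⁶ V = 5.05 µV

5.05 µV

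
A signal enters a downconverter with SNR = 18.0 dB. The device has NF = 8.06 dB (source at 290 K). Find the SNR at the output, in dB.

9.94 dB

By definition F = SNR_in/SNR_out, so in dB: SNR_out = SNR_in − NF
SNR_out = 18.0 − 8.06 = 9.94 dB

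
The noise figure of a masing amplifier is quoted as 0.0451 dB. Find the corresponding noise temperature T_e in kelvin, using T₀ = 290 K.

F = 10^(0.0451/10) = 1.01044
T_e = (F − 1)·T₀ = (1.01044 − 1) × 290 = 3.03 K

3.03 K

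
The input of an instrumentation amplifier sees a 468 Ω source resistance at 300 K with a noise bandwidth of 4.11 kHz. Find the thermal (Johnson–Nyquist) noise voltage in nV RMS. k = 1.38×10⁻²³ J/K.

178 nV

V_n = √(4kTRB)
4kTRB = 4 × 1.38×10⁻²³ × 300 × 4.68×10² × 4.11×10³ = 3.19×10⁻¹⁴ V²
V_n = √(3.19×10⁻¹⁴) = 1.78×10⁻⁷ V = 178 nV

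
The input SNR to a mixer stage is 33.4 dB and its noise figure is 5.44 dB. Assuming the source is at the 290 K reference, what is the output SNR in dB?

By definition F = SNR_in/SNR_out, so in dB: SNR_out = SNR_in − NF
SNR_out = 33.4 − 5.44 = 27.96 dB

27.96 dB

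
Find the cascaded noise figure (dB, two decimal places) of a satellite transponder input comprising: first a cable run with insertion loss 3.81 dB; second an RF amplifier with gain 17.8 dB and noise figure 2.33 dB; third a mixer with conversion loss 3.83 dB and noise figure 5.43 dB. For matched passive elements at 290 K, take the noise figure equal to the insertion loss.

6.24 dB

Convert to linear (a loss of L dB is a gain of −L dB): F_i = 10^(NF_i/10), G_i = 10^(G_i,dB/10)
  Stage 1: F_1 = 10^(3.81/10) = 2.404, G_1 = 10^(−3.81/10) = 0.4159
  Stage 2: F_2 = 10^(2.33/10) = 1.710, G_2 = 10^(17.8/10) = 60.26
  Stage 3: F_3 = 10^(5.43/10) = 3.491, G_3 = 10^(−3.83/10) = 0.4140
Friis cascade:
  F = 2.404 + (1.710 − 1)/0.4159 + (3.491 − 1)/25.06 = 4.211
NF = 10 log₁₀(4.211) = 6.24 dB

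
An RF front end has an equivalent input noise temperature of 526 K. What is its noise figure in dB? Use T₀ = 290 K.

4.49 dB

F = 1 + T_e/T₀ = 1 + 526/290 = 2.81379
NF = 10 log₁₀(2.81379) = 4.49 dB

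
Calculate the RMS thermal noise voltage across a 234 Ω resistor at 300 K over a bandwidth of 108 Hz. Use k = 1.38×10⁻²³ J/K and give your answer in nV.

V_n = √(4kTRB)
4kTRB = 4 × 1.38×10⁻²³ × 300 × 2.34×10² × 1.08×10² = 4.19×10⁻¹⁶ V²
V_n = √(4.19×10⁻¹⁶) = 2.05×10⁻⁸ V = 20.5 nV

20.5 nV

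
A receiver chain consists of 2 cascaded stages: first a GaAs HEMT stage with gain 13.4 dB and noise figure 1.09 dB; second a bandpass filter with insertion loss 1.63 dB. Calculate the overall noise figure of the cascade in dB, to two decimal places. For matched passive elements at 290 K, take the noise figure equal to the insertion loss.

1.16 dB

Convert to linear (a loss of L dB is a gain of −L dB): F_i = 10^(NF_i/10), G_i = 10^(G_i,dB/10)
  Stage 1: F_1 = 10^(1.09/10) = 1.285, G_1 = 10^(13.4/10) = 21.88
  Stage 2: F_2 = 10^(1.63/10) = 1.455, G_2 = 10^(−1.63/10) = 0.6871
Friis cascade:
  F = 1.285 + (1.455 − 1)/21.88 = 1.306
NF = 10 log₁₀(1.306) = 1.16 dB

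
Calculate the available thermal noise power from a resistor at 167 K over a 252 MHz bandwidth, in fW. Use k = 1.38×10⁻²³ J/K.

581 fW

P_n = kTB = 1.38×10⁻²³ × 167 × 2.52×10⁸ = 5.81×10⁻¹³ W = 581 fW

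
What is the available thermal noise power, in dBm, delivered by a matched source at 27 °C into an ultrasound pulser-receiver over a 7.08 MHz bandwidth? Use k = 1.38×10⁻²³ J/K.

−105.3 dBm

T = 27 °C + 273.15 = 300.15 K
P_n = kTB = 1.38×10⁻²³ × 300.15 × 7.08×10⁶ = 2.93×10⁻¹⁴ W
In dBm: 10 log₁₀(2.93×10⁻¹⁴ / 10⁻³) = −105.3 dBm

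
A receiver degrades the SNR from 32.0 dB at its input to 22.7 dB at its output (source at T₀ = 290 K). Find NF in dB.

NF (dB) = SNR_in(dB) − SNR_out(dB) when the source is at T₀
NF = 32.0 − 22.7 = 9.3 dB

9.3 dB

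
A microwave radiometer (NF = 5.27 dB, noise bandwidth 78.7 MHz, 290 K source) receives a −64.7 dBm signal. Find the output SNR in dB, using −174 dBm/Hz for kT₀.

25.1 dB

Noise floor: N = −174 + 10 log₁₀(B) + NF
10 log₁₀(7.87×10⁷) = 78.96 dB
N = −174 + 78.96 + 5.27 = −89.77 dBm
SNR = P_sig − N = −64.7 − (−89.77) = 25.07 dB → 25.1 dB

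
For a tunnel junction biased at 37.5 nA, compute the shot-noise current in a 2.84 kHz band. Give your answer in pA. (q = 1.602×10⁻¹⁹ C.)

5.84 pA

I_n = √(2qI·B)
2qI·B = 2 × 1.602×10⁻¹⁹ × 3.75×10⁻⁸ × 2.84×10³ = 3.41×10⁻²³ A²
I_n = √(3.41×10⁻²³) = 5.84×10⁻¹² A = 5.84 pA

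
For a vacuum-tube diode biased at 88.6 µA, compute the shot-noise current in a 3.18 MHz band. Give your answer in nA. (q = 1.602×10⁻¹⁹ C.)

9.50 nA

I_n = √(2qI·B)
2qI·B = 2 × 1.602×10⁻¹⁹ × 8.86×10⁻⁵ × 3.18×10⁶ = 9.03×10⁻¹⁷ A²
I_n = √(9.03×10⁻¹⁷) = 9.50×10⁻⁹ A = 9.50 nA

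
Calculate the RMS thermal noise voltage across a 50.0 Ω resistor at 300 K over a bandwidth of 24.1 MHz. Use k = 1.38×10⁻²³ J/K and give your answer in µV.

4.47 µV

V_n = √(4kTRB)
4kTRB = 4 × 1.38×10⁻²³ × 300 × 5.00×10¹ × 2.41×10⁷ = 2.00×10⁻¹¹ V²
V_n = √(2.00×10⁻¹¹) = 4.47×10⁻⁶ V = 4.47 µV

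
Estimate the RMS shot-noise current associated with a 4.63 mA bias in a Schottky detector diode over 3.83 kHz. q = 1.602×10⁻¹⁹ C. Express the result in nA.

2.38 nA

I_n = √(2qI·B)
2qI·B = 2 × 1.602×10⁻¹⁹ × 4.63×10⁻³ × 3.83×10³ = 5.68×10⁻¹⁸ A²
I_n = √(5.68×10⁻¹⁸) = 2.38×10⁻⁹ A = 2.38 nA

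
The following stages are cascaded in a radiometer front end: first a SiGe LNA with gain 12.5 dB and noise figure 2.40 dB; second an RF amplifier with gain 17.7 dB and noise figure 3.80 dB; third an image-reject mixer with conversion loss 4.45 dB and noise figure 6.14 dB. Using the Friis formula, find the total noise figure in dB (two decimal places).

2.60 dB

Convert to linear (a loss of L dB is a gain of −L dB): F_i = 10^(NF_i/10), G_i = 10^(G_i,dB/10)
  Stage 1: F_1 = 10^(2.40/10) = 1.738, G_1 = 10^(12.5/10) = 17.78
  Stage 2: F_2 = 10^(3.80/10) = 2.399, G_2 = 10^(17.7/10) = 58.88
  Stage 3: F_3 = 10^(6.14/10) = 4.111, G_3 = 10^(−4.45/10) = 0.3589
Friis cascade:
  F = 1.738 + (2.399 − 1)/17.78 + (4.111 − 1)/1047 = 1.819
NF = 10 log₁₀(1.819) = 2.60 dB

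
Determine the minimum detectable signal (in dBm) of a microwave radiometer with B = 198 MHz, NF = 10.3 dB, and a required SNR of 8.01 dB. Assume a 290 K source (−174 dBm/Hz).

Sensitivity = −174 + 10 log₁₀(B) + NF + SNR_min
= −174 + 82.97 + 10.3 + 8.01
= −72.72 dBm → −72.7 dBm

−72.7 dBm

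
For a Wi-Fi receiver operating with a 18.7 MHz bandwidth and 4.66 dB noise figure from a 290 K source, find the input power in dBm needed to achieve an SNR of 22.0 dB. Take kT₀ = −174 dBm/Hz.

Sensitivity = −174 + 10 log₁₀(B) + NF + SNR_min
= −174 + 72.72 + 4.66 + 22.0
= −74.62 dBm → −74.6 dBm

−74.6 dBm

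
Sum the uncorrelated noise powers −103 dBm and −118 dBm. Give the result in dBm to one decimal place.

−102.9 dBm

Convert to linear, add, convert back:
P₁ = 5.01×10⁻¹⁴ W, P₂ = 1.58×10⁻¹⁵ W
P_tot = 5.17×10⁻¹⁴ W → 10 log₁₀(P_tot / 10⁻³) = −102.9 dBm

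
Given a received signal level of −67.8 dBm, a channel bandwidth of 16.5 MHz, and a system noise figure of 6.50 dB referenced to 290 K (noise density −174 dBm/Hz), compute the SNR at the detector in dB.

27.5 dB

Noise floor: N = −174 + 10 log₁₀(B) + NF
10 log₁₀(1.65×10⁷) = 72.17 dB
N = −174 + 72.17 + 6.50 = −95.33 dBm
SNR = P_sig − N = −67.8 − (−95.33) = 27.53 dB → 27.5 dB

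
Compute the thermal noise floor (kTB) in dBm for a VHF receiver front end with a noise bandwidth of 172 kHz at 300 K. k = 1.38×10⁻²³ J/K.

−121.5 dBm

P_n = kTB = 1.38×10⁻²³ × 300 × 1.72×10⁵ = 7.12×10⁻¹⁶ W
In dBm: 10 log₁₀(7.12×10⁻¹⁶ / 10⁻³) = −121.5 dBm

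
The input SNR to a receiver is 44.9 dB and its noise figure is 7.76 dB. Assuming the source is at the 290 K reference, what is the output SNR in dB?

By definition F = SNR_in/SNR_out, so in dB: SNR_out = SNR_in − NF
SNR_out = 44.9 − 7.76 = 37.14 dB

37.14 dB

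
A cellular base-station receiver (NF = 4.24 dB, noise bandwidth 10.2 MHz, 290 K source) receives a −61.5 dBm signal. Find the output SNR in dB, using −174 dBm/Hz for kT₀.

38.2 dB

Noise floor: N = −174 + 10 log₁₀(B) + NF
10 log₁₀(1.02×10⁷) = 70.09 dB
N = −174 + 70.09 + 4.24 = −99.67 dBm
SNR = P_sig − N = −61.5 − (−99.67) = 38.17 dB → 38.2 dB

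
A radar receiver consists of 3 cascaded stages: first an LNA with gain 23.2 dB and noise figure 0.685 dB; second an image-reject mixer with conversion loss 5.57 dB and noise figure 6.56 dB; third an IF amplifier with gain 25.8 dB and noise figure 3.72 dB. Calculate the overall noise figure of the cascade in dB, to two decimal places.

Convert to linear (a loss of L dB is a gain of −L dB): F_i = 10^(NF_i/10), G_i = 10^(G_i,dB/10)
  Stage 1: F_1 = 10^(0.685/10) = 1.171, G_1 = 10^(23.2/10) = 208.9
  Stage 2: F_2 = 10^(6.56/10) = 4.529, G_2 = 10^(−5.57/10) = 0.2773
  Stage 3: F_3 = 10^(3.72/10) = 2.355, G_3 = 10^(25.8/10) = 380.2
Friis cascade:
  F = 1.171 + (4.529 − 1)/208.9 + (2.355 − 1)/57.94 = 1.211
NF = 10 log₁₀(1.211) = 0.83 dB

0.83 dB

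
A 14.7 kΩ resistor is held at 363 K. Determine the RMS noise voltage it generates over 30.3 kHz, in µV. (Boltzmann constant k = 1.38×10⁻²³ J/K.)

V_n = √(4kTRB)
4kTRB = 4 × 1.38×10⁻²³ × 363 × 1.47×10⁴ × 3.03×10⁴ = 8.92×10⁻¹² V²
V_n = √(8.92×10⁻¹²) = 2.99×10⁻⁶ V = 2.99 µV

2.99 µV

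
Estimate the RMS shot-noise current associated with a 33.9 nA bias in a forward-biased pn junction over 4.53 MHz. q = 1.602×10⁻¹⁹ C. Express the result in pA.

I_n = √(2qI·B)
2qI·B = 2 × 1.602×10⁻¹⁹ × 3.39×10⁻⁸ × 4.53×10⁶ = 4.92×10⁻²⁰ A²
I_n = √(4.92×10⁻²⁰) = 2.22×10⁻¹⁰ A = 222 pA

222 pA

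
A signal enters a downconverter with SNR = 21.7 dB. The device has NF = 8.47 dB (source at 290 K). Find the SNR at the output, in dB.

13.23 dB

By definition F = SNR_in/SNR_out, so in dB: SNR_out = SNR_in − NF
SNR_out = 21.7 − 8.47 = 13.23 dB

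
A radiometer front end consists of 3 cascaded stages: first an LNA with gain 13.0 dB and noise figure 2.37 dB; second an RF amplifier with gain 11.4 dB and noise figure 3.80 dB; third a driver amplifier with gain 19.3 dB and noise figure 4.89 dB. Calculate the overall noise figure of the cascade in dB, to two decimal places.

2.56 dB

Convert to linear (a loss of L dB is a gain of −L dB): F_i = 10^(NF_i/10), G_i = 10^(G_i,dB/10)
  Stage 1: F_1 = 10^(2.37/10) = 1.726, G_1 = 10^(13.0/10) = 19.95
  Stage 2: F_2 = 10^(3.80/10) = 2.399, G_2 = 10^(11.4/10) = 13.80
  Stage 3: F_3 = 10^(4.89/10) = 3.083, G_3 = 10^(19.3/10) = 85.11
Friis cascade:
  F = 1.726 + (2.399 − 1)/19.95 + (3.083 − 1)/275.4 = 1.804
NF = 10 log₁₀(1.804) = 2.56 dB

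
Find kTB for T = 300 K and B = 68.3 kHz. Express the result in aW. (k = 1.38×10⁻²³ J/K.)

283 aW

P_n = kTB = 1.38×10⁻²³ × 300 × 6.83×10⁴ = 2.83×10⁻¹⁶ W = 283 aW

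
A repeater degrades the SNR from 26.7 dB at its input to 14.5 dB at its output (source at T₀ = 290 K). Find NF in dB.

NF (dB) = SNR_in(dB) − SNR_out(dB) when the source is at T₀
NF = 26.7 − 14.5 = 12.2 dB

12.2 dB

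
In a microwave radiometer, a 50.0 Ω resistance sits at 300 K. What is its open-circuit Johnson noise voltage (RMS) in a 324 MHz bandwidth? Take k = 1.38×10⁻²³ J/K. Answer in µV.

16.4 µV

V_n = √(4kTRB)
4kTRB = 4 × 1.38×10⁻²³ × 300 × 5.00×10¹ × 3.24×10⁸ = 2.68×10⁻¹⁰ V²
V_n = √(2.68×10⁻¹⁰) = 1.64×10⁻⁵ V = 16.4 µV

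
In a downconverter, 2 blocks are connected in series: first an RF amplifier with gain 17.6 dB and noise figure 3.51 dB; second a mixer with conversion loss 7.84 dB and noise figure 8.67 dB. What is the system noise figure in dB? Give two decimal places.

3.72 dB

Convert to linear (a loss of L dB is a gain of −L dB): F_i = 10^(NF_i/10), G_i = 10^(G_i,dB/10)
  Stage 1: F_1 = 10^(3.51/10) = 2.244, G_1 = 10^(17.6/10) = 57.54
  Stage 2: F_2 = 10^(8.67/10) = 7.362, G_2 = 10^(−7.84/10) = 0.1644
Friis cascade:
  F = 2.244 + (7.362 − 1)/57.54 = 2.354
NF = 10 log₁₀(2.354) = 3.72 dB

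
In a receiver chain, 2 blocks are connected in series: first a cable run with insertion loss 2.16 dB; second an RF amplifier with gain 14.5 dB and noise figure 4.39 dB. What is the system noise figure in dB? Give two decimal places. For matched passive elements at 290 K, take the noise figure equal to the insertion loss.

6.55 dB

Convert to linear (a loss of L dB is a gain of −L dB): F_i = 10^(NF_i/10), G_i = 10^(G_i,dB/10)
  Stage 1: F_1 = 10^(2.16/10) = 1.644, G_1 = 10^(−2.16/10) = 0.6081
  Stage 2: F_2 = 10^(4.39/10) = 2.748, G_2 = 10^(14.5/10) = 28.18
Friis cascade:
  F = 1.644 + (2.748 − 1)/0.6081 = 4.519
NF = 10 log₁₀(4.519) = 6.55 dB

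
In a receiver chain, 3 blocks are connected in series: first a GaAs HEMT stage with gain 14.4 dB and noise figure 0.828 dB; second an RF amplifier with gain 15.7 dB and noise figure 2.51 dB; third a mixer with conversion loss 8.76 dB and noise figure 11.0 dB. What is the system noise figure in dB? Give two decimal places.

Convert to linear (a loss of L dB is a gain of −L dB): F_i = 10^(NF_i/10), G_i = 10^(G_i,dB/10)
  Stage 1: F_1 = 10^(0.828/10) = 1.210, G_1 = 10^(14.4/10) = 27.54
  Stage 2: F_2 = 10^(2.51/10) = 1.782, G_2 = 10^(15.7/10) = 37.15
  Stage 3: F_3 = 10^(11.0/10) = 12.59, G_3 = 10^(−8.76/10) = 0.1330
Friis cascade:
  F = 1.210 + (1.782 − 1)/27.54 + (12.59 − 1)/1023 = 1.250
NF = 10 log₁₀(1.250) = 0.97 dB

0.97 dB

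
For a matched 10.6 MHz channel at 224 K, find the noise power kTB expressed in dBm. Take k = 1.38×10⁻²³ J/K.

P_n = kTB = 1.38×10⁻²³ × 224 × 1.06×10⁷ = 3.28×10⁻¹⁴ W
In dBm: 10 log₁₀(3.28×10⁻¹⁴ / 10⁻³) = −104.8 dBm

−104.8 dBm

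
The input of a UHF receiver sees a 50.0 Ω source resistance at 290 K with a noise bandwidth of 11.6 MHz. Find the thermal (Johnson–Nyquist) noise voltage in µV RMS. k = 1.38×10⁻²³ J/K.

3.05 µV

V_n = √(4kTRB)
4kTRB = 4 × 1.38×10⁻²³ × 290 × 5.00×10¹ × 1.16×10⁷ = 9.28×10⁻¹² V²
V_n = √(9.28×10⁻¹²) = 3.05×10⁻⁶ V = 3.05 µV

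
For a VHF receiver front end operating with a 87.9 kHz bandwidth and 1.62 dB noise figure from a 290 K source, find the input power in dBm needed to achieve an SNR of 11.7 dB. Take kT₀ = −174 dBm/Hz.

Sensitivity = −174 + 10 log₁₀(B) + NF + SNR_min
= −174 + 49.44 + 1.62 + 11.7
= −111.24 dBm → −111.2 dBm

−111.2 dBm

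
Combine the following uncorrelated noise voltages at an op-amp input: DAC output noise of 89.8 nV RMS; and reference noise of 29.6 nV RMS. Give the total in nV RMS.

Uncorrelated sources add in power (mean-square): V_tot = √(ΣV_i²)
V_tot = √[(8.98×10⁻⁸)² + (2.96×10⁻⁸)²] = 9.46×10⁻⁸ V = 94.6 nV

94.6 nV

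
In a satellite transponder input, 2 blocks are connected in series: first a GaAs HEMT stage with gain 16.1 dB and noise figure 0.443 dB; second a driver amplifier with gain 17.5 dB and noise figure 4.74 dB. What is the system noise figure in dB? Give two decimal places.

Convert to linear (a loss of L dB is a gain of −L dB): F_i = 10^(NF_i/10), G_i = 10^(G_i,dB/10)
  Stage 1: F_1 = 10^(0.443/10) = 1.107, G_1 = 10^(16.1/10) = 40.74
  Stage 2: F_2 = 10^(4.74/10) = 2.979, G_2 = 10^(17.5/10) = 56.23
Friis cascade:
  F = 1.107 + (2.979 − 1)/40.74 = 1.156
NF = 10 log₁₀(1.156) = 0.63 dB

0.63 dB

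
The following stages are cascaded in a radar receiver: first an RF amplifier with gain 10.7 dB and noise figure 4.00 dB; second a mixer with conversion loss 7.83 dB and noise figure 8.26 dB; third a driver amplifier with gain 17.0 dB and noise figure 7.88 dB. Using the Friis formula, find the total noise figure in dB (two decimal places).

Convert to linear (a loss of L dB is a gain of −L dB): F_i = 10^(NF_i/10), G_i = 10^(G_i,dB/10)
  Stage 1: F_1 = 10^(4.00/10) = 2.512, G_1 = 10^(10.7/10) = 11.75
  Stage 2: F_2 = 10^(8.26/10) = 6.699, G_2 = 10^(−7.83/10) = 0.1648
  Stage 3: F_3 = 10^(7.88/10) = 6.138, G_3 = 10^(17.0/10) = 50.12
Friis cascade:
  F = 2.512 + (6.699 − 1)/11.75 + (6.138 − 1)/1.936 = 5.650
NF = 10 log₁₀(5.650) = 7.52 dB

7.52 dB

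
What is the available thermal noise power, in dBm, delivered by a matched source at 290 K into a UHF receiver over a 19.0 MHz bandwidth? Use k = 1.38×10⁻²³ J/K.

P_n = kTB = 1.38×10⁻²³ × 290 × 1.90×10⁷ = 7.60×10⁻¹⁴ W
In dBm: 10 log₁₀(7.60×10⁻¹⁴ / 10⁻³) = −101.2 dBm

−101.2 dBm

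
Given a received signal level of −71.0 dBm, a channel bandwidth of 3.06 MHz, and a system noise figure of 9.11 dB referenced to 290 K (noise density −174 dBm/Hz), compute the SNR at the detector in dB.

Noise floor: N = −174 + 10 log₁₀(B) + NF
10 log₁₀(3.06×10⁶) = 64.86 dB
N = −174 + 64.86 + 9.11 = −100.03 dBm
SNR = P_sig − N = −71.0 − (−100.03) = 29.03 dB → 29.0 dB

29.0 dB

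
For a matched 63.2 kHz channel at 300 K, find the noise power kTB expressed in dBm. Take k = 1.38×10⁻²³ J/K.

P_n = kTB = 1.38×10⁻²³ × 300 × 6.32×10⁴ = 2.62×10⁻¹⁶ W
In dBm: 10 log₁₀(2.62×10⁻¹⁶ / 10⁻³) = −125.8 dBm

−125.8 dBm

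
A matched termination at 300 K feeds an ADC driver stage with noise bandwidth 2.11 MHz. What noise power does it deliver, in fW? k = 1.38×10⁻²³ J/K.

8.74 fW

P_n = kTB = 1.38×10⁻²³ × 300 × 2.11×10⁶ = 8.74×10⁻¹⁵ W = 8.74 fW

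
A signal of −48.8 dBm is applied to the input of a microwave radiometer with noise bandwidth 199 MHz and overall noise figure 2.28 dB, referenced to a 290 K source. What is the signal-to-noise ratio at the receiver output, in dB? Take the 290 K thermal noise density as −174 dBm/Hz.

39.9 dB

Noise floor: N = −174 + 10 log₁₀(B) + NF
10 log₁₀(1.99×10⁸) = 82.99 dB
N = −174 + 82.99 + 2.28 = −88.73 dBm
SNR = P_sig − N = −48.8 − (−88.73) = 39.93 dB → 39.9 dB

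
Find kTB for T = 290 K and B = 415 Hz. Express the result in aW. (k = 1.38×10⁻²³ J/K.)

P_n = kTB = 1.38×10⁻²³ × 290 × 4.15×10² = 1.66×10⁻¹⁸ W = 1.66 aW

1.66 aW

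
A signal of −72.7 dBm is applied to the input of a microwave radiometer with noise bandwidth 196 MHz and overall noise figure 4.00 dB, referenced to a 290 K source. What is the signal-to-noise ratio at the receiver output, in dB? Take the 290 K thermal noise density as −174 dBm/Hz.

Noise floor: N = −174 + 10 log₁₀(B) + NF
10 log₁₀(1.96×10⁸) = 82.92 dB
N = −174 + 82.92 + 4.00 = −87.08 dBm
SNR = P_sig − N = −72.7 − (−87.08) = 14.38 dB → 14.4 dB

14.4 dB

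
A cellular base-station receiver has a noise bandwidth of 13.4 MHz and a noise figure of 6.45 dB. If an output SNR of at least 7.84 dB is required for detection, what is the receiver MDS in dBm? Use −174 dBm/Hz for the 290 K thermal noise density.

−88.4 dBm

Sensitivity = −174 + 10 log₁₀(B) + NF + SNR_min
= −174 + 71.27 + 6.45 + 7.84
= −88.44 dBm → −88.4 dBm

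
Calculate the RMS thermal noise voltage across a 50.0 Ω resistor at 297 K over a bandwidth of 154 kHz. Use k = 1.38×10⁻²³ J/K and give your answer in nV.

V_n = √(4kTRB)
4kTRB = 4 × 1.38×10⁻²³ × 297 × 5.00×10¹ × 1.54×10⁵ = 1.26×10⁻¹³ V²
V_n = √(1.26×10⁻¹³) = 3.55×10⁻⁷ V = 355 nV

355 nV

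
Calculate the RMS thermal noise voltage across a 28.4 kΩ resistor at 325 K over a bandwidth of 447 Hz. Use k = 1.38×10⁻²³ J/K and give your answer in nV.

477 nV

V_n = √(4kTRB)
4kTRB = 4 × 1.38×10⁻²³ × 325 × 2.84×10⁴ × 4.47×10² = 2.28×10⁻¹³ V²
V_n = √(2.28×10⁻¹³) = 4.77×10⁻⁷ V = 477 nV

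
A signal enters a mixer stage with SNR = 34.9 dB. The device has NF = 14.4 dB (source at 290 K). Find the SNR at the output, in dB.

20.5 dB

By definition F = SNR_in/SNR_out, so in dB: SNR_out = SNR_in − NF
SNR_out = 34.9 − 14.4 = 20.5 dB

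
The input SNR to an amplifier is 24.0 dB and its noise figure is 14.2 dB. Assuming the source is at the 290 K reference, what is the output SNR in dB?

By definition F = SNR_in/SNR_out, so in dB: SNR_out = SNR_in − NF
SNR_out = 24.0 − 14.2 = 9.8 dB

9.8 dB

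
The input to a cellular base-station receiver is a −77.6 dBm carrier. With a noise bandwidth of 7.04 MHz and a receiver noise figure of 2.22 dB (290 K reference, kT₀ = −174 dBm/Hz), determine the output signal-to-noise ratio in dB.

25.7 dB

Noise floor: N = −174 + 10 log₁₀(B) + NF
10 log₁₀(7.04×10⁶) = 68.48 dB
N = −174 + 68.48 + 2.22 = −103.30 dBm
SNR = P_sig − N = −77.6 − (−103.30) = 25.70 dB → 25.7 dB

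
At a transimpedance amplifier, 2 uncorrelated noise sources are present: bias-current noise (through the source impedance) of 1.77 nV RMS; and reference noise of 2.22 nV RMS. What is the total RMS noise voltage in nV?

2.84 nV

Uncorrelated sources add in power (mean-square): V_tot = √(ΣV_i²)
V_tot = √[(1.77×10⁻⁹)² + (2.22×10⁻⁹)²] = 2.84×10⁻⁹ V = 2.84 nV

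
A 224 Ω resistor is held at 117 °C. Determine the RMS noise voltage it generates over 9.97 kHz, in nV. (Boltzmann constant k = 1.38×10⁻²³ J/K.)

T = 117 °C + 273.15 = 390.15 K
V_n = √(4kTRB)
4kTRB = 4 × 1.38×10⁻²³ × 390.15 × 2.24×10² × 9.97×10³ = 4.81×10⁻¹⁴ V²
V_n = √(4.81×10⁻¹⁴) = 2.19×10⁻⁷ V = 219 nV

219 nV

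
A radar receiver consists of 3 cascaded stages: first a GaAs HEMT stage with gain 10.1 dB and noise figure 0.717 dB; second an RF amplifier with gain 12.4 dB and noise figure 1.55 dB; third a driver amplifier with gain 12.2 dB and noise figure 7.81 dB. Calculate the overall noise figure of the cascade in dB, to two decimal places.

0.97 dB

Convert to linear (a loss of L dB is a gain of −L dB): F_i = 10^(NF_i/10), G_i = 10^(G_i,dB/10)
  Stage 1: F_1 = 10^(0.717/10) = 1.180, G_1 = 10^(10.1/10) = 10.23
  Stage 2: F_2 = 10^(1.55/10) = 1.429, G_2 = 10^(12.4/10) = 17.38
  Stage 3: F_3 = 10^(7.81/10) = 6.039, G_3 = 10^(12.2/10) = 16.60
Friis cascade:
  F = 1.180 + (1.429 − 1)/10.23 + (6.039 − 1)/177.8 = 1.250
NF = 10 log₁₀(1.250) = 0.97 dB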